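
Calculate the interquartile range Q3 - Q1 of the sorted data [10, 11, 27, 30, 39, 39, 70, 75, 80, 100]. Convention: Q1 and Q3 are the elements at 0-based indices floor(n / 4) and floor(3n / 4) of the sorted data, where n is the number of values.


The data has n = 10 elements.
Q1 index = floor(10 / 4) = floor(2.5) = 2; Q3 index = floor(3 * 10 / 4) = floor(7.5) = 7
Q1 = element at index 2 = 27
Q3 = element at index 7 = 75
IQR = 75 - 27 = 48
Final answer: 48


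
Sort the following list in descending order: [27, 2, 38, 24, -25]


Original list: [27, 2, 38, 24, -25]
Repeatedly take the largest remaining element:
  Remaining [27, 2, 38, 24, -25] -> largest is 38
  Remaining [27, 2, 24, -25] -> largest is 27
  Remaining [2, 24, -25] -> largest is 24
  Remaining [2, -25] -> largest is 2
  Remaining [-25] -> largest is -25
Collecting the picks in order gives the descending list.
Final answer: [38, 27, 24, 2, -25]


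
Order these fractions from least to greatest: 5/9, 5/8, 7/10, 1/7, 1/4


Convert to decimal for comparison:
  5/9 = 0.5556
  5/8 = 0.625
  7/10 = 0.7
  1/7 = 0.1429
  1/4 = 0.25
Decimals in increasing order: 0.1429 < 0.25 < 0.5556 < 0.625 < 0.7
Writing each back as its fraction gives the sorted order.
Final answer: 1/7, 1/4, 5/9, 5/8, 7/10


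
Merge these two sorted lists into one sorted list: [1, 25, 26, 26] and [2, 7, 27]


List A: [1, 25, 26, 26]
List B: [2, 7, 27]
Repeatedly compare the front elements and take the smaller:
  1 vs 2 -> take 1
  25 vs 2 -> take 2
  25 vs 7 -> take 7
  25 vs 27 -> take 25
  26 vs 27 -> take 26
  26 vs 27 -> take 26
  A is exhausted; append the rest of B: [27]
Final answer: [1, 2, 7, 25, 26, 26, 27]


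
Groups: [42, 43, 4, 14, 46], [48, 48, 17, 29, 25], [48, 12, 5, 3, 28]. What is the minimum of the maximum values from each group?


Find max of each group:
  Group 1: [42, 43, 4, 14, 46] -> max = 46
  Group 2: [48, 48, 17, 29, 25] -> max = 48
  Group 3: [48, 12, 5, 3, 28] -> max = 48
Maxes: [46, 48, 48]
Minimum of maxes = 46
Final answer: 46


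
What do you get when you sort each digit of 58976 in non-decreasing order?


The number 58976 has digits: 5, 8, 9, 7, 6
Sorted: 5, 6, 7, 8, 9
Joining the sorted digits gives the result.
Final answer: 56789


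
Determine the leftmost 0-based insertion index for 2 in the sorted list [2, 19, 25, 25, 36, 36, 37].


List is sorted: [2, 19, 25, 25, 36, 36, 37]
We need the leftmost position where 2 can be inserted, i.e. the first index whose element is >= 2 (or the end of the list if none is).
Binary search with low=0, high=7 (0-based indices):
  low=0, high=7, mid=3: a[3]=25 >= 2, so high = 3
  low=0, high=3, mid=1: a[1]=19 >= 2, so high = 1
  low=0, high=1, mid=0: a[0]=2 >= 2, so high = 0
Now low = high = 0, so the insertion index is 0.
Final answer: 0


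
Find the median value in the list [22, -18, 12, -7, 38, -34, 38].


First, sort the list: [-34, -18, -7, 12, 22, 38, 38]
The list has 7 elements (odd count).
The middle index is 3 (0-based), and the element there is 12.
Final answer: 12


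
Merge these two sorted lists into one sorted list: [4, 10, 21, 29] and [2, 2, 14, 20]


List A: [4, 10, 21, 29]
List B: [2, 2, 14, 20]
Repeatedly compare the front elements and take the smaller:
  4 vs 2 -> take 2
  4 vs 2 -> take 2
  4 vs 14 -> take 4
  10 vs 14 -> take 10
  21 vs 14 -> take 14
  21 vs 20 -> take 20
  B is exhausted; append the rest of A: [21, 29]
Final answer: [2, 2, 4, 10, 14, 20, 21, 29]


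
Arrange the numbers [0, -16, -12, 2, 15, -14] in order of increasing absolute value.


Compute absolute values:
  |0| = 0
  |-16| = 16
  |-12| = 12
  |2| = 2
  |15| = 15
  |-14| = 14
Absolute values in increasing order: 0 < 2 < 12 < 14 < 15 < 16
Listing the original numbers in that order gives the answer.
Final answer: [0, 2, -12, -14, 15, -16]


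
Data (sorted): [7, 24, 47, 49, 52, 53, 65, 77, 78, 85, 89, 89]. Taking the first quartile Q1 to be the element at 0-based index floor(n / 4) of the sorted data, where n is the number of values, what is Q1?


The list has n = 12 elements.
Q1 index = floor(12 / 4) = floor(3) = 3
Counting from index 0 in the sorted data, the element at index 3 is 49.
Final answer: 49


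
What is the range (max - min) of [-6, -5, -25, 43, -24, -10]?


Maximum value: 43
Minimum value: -25
Range = 43 - (-25) = 68
Final answer: 68


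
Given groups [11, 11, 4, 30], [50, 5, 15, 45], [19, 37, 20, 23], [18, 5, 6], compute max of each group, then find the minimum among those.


Find max of each group:
  Group 1: [11, 11, 4, 30] -> max = 30
  Group 2: [50, 5, 15, 45] -> max = 50
  Group 3: [19, 37, 20, 23] -> max = 37
  Group 4: [18, 5, 6] -> max = 18
Maxes: [30, 50, 37, 18]
Minimum of maxes = 18
Final answer: 18


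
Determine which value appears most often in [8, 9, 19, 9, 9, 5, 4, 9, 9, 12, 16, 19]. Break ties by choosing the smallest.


Count the frequency of each value:
  4 appears 1 time(s)
  5 appears 1 time(s)
  8 appears 1 time(s)
  9 appears 5 time(s)
  12 appears 1 time(s)
  16 appears 1 time(s)
  19 appears 2 time(s)
Maximum frequency is 5.
Only 9 reaches that frequency, so it is the mode.
Final answer: 9


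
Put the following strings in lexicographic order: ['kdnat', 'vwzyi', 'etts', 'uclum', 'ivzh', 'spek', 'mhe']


Compare strings character by character (the first differing letter decides):
  'etts' < 'ivzh' since 'e' < 'i' at position 1
  'ivzh' < 'kdnat' since 'i' < 'k' at position 1
  'kdnat' < 'mhe' since 'k' < 'm' at position 1
  'mhe' < 'spek' since 'm' < 's' at position 1
  'spek' < 'uclum' since 's' < 'u' at position 1
  'uclum' < 'vwzyi' since 'u' < 'v' at position 1
Chaining these comparisons gives the alphabetical order.
Final answer: ['etts', 'ivzh', 'kdnat', 'mhe', 'spek', 'uclum', 'vwzyi']


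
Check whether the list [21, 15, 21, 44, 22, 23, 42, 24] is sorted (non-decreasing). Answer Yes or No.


Check consecutive pairs:
  21 <= 15? False
  15 <= 21? True
  21 <= 44? True
  44 <= 22? False
  22 <= 23? True
  23 <= 42? True
  42 <= 24? False
3 consecutive pair(s) are out of order, so the list is not sorted.
Final answer: No


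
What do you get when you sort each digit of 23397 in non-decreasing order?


The number 23397 has digits: 2, 3, 3, 9, 7
Sorted: 2, 3, 3, 7, 9
Joining the sorted digits gives the result.
Final answer: 23379


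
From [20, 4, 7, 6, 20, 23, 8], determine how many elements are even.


Check each element:
  20 is even
  4 is even
  7 is odd
  6 is even
  20 is even
  23 is odd
  8 is even
Evens: [20, 4, 6, 20, 8]
Count of evens = 5
Final answer: 5


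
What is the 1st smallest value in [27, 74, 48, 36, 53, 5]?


Sort ascending: [5, 27, 36, 48, 53, 74]
The 1st element (1-indexed) is at index 0.
Value = 5
Final answer: 5


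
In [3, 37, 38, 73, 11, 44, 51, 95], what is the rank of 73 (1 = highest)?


Sort descending: [95, 73, 51, 44, 38, 37, 11, 3]
Find 73 in the sorted list.
73 is at position 2.
Final answer: 2


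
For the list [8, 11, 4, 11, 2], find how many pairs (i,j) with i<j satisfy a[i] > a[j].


For each element, count the later elements that are smaller than it:
  8 (index 0): smaller elements after it = [4, 2] -> 2
  11 (index 1): smaller elements after it = [4, 2] -> 2
  4 (index 2): smaller elements after it = [2] -> 1
  11 (index 3): smaller elements after it = [2] -> 1
Total inversions = 2 + 2 + 1 + 1 = 6
Final answer: 6


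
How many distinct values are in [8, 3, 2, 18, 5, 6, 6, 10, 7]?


List all unique values:
Distinct values: [2, 3, 5, 6, 7, 8, 10, 18]
Count = 8
Final answer: 8


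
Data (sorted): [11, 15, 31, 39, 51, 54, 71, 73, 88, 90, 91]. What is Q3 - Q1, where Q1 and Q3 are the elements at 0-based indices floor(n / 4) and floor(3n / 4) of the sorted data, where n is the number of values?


The data has n = 11 elements.
Q1 index = floor(11 / 4) = floor(2.75) = 2; Q3 index = floor(3 * 11 / 4) = floor(8.25) = 8
Q1 = element at index 2 = 31
Q3 = element at index 8 = 88
IQR = 88 - 31 = 57
Final answer: 57


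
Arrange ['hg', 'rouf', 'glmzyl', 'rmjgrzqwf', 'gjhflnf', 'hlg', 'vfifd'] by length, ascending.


Compute lengths:
  'hg' has length 2
  'rouf' has length 4
  'glmzyl' has length 6
  'rmjgrzqwf' has length 9
  'gjhflnf' has length 7
  'hlg' has length 3
  'vfifd' has length 5
Lengths in increasing order: 2 < 3 < 4 < 5 < 6 < 7 < 9
Listing the words in that order gives the answer.
Final answer: ['hg', 'hlg', 'rouf', 'vfifd', 'glmzyl', 'gjhflnf', 'rmjgrzqwf']


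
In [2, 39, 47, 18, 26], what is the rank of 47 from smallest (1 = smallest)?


Sort ascending: [2, 18, 26, 39, 47]
Find 47 in the sorted list.
47 is at position 5 (1-indexed).
Final answer: 5


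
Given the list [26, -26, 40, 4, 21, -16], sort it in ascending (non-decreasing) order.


Original list: [26, -26, 40, 4, 21, -16]
Repeatedly take the smallest remaining element:
  Remaining [26, -26, 40, 4, 21, -16] -> smallest is -26
  Remaining [26, 40, 4, 21, -16] -> smallest is -16
  Remaining [26, 40, 4, 21] -> smallest is 4
  Remaining [26, 40, 21] -> smallest is 21
  Remaining [26, 40] -> smallest is 26
  Remaining [40] -> smallest is 40
Collecting the picks in order gives the sorted list.
Final answer: [-26, -16, 4, 21, 26, 40]


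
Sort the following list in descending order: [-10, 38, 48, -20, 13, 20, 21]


Original list: [-10, 38, 48, -20, 13, 20, 21]
Repeatedly take the largest remaining element:
  Remaining [-10, 38, 48, -20, 13, 20, 21] -> largest is 48
  Remaining [-10, 38, -20, 13, 20, 21] -> largest is 38
  Remaining [-10, -20, 13, 20, 21] -> largest is 21
  Remaining [-10, -20, 13, 20] -> largest is 20
  Remaining [-10, -20, 13] -> largest is 13
  Remaining [-10, -20] -> largest is -10
  Remaining [-20] -> largest is -20
Collecting the picks in order gives the descending list.
Final answer: [48, 38, 21, 20, 13, -10, -20]


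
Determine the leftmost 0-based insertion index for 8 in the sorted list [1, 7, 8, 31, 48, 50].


List is sorted: [1, 7, 8, 31, 48, 50]
We need the leftmost position where 8 can be inserted, i.e. the first index whose element is >= 8 (or the end of the list if none is).
Binary search with low=0, high=6 (0-based indices):
  low=0, high=6, mid=3: a[3]=31 >= 8, so high = 3
  low=0, high=3, mid=1: a[1]=7 < 8, so low = 2
  low=2, high=3, mid=2: a[2]=8 >= 8, so high = 2
Now low = high = 2, so the insertion index is 2.
Final answer: 2


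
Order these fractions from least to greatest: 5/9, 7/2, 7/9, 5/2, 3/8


Convert to decimal for comparison:
  5/9 = 0.5556
  7/2 = 3.5
  7/9 = 0.7778
  5/2 = 2.5
  3/8 = 0.375
Decimals in increasing order: 0.375 < 0.5556 < 0.7778 < 2.5 < 3.5
Writing each back as its fraction gives the sorted order.
Final answer: 3/8, 5/9, 7/9, 5/2, 7/2


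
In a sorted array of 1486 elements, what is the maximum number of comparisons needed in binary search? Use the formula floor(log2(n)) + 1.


Binary search halves the search space each step.
Maximum comparisons = floor(log2(1486)) + 1
log2(1486) = 10.5372
floor(log2(1486)) = 10, so 10 + 1 = 11
Final answer: 11


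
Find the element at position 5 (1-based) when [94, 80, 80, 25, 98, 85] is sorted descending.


Sort descending: [98, 94, 85, 80, 80, 25]
The 5th element (1-indexed) is at index 4.
Value = 80
Final answer: 80


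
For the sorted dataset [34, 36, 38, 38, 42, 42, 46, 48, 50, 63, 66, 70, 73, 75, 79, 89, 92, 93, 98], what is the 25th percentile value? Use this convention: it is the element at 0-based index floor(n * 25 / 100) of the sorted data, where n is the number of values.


The dataset has n = 19 elements.
Index = floor(19 * 25 / 100) = floor(475 / 100) = floor(4.75) = 4
Counting from index 0 in the sorted data, the element at index 4 is 42.
Final answer: 42


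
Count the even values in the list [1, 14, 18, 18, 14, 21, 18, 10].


Check each element:
  1 is odd
  14 is even
  18 is even
  18 is even
  14 is even
  21 is odd
  18 is even
  10 is even
Evens: [14, 18, 18, 14, 18, 10]
Count of evens = 6
Final answer: 6


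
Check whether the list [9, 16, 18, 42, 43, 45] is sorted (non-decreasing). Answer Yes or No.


Check consecutive pairs:
  9 <= 16? True
  16 <= 18? True
  18 <= 42? True
  42 <= 43? True
  43 <= 45? True
Every consecutive pair is in order, so the list is non-decreasing.
Final answer: Yes


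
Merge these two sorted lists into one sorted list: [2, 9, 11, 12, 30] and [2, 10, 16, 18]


List A: [2, 9, 11, 12, 30]
List B: [2, 10, 16, 18]
Repeatedly compare the front elements and take the smaller:
  2 vs 2 -> take 2
  9 vs 2 -> take 2
  9 vs 10 -> take 9
  11 vs 10 -> take 10
  11 vs 16 -> take 11
  12 vs 16 -> take 12
  30 vs 16 -> take 16
  30 vs 18 -> take 18
  B is exhausted; append the rest of A: [30]
Final answer: [2, 2, 9, 10, 11, 12, 16, 18, 30]


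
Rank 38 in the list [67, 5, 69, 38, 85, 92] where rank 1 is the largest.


Sort descending: [92, 85, 69, 67, 38, 5]
Find 38 in the sorted list.
38 is at position 5.
Final answer: 5


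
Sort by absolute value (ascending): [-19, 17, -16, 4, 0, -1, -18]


Compute absolute values:
  |-19| = 19
  |17| = 17
  |-16| = 16
  |4| = 4
  |0| = 0
  |-1| = 1
  |-18| = 18
Absolute values in increasing order: 0 < 1 < 4 < 16 < 17 < 18 < 19
Listing the original numbers in that order gives the answer.
Final answer: [0, -1, 4, -16, 17, -18, -19]


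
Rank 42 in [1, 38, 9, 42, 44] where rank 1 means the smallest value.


Sort ascending: [1, 9, 38, 42, 44]
Find 42 in the sorted list.
42 is at position 4 (1-indexed).
Final answer: 4


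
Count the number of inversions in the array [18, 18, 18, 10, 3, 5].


For each element, count the later elements that are smaller than it:
  18 (index 0): smaller elements after it = [10, 3, 5] -> 3
  18 (index 1): smaller elements after it = [10, 3, 5] -> 3
  18 (index 2): smaller elements after it = [10, 3, 5] -> 3
  10 (index 3): smaller elements after it = [3, 5] -> 2
  3 (index 4): smaller elements after it = [] -> 0
Total inversions = 3 + 3 + 3 + 2 + 0 = 11
Final answer: 11


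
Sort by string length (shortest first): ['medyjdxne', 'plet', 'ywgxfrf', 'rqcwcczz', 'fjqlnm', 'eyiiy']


Compute lengths:
  'medyjdxne' has length 9
  'plet' has length 4
  'ywgxfrf' has length 7
  'rqcwcczz' has length 8
  'fjqlnm' has length 6
  'eyiiy' has length 5
Lengths in increasing order: 4 < 5 < 6 < 7 < 8 < 9
Listing the words in that order gives the answer.
Final answer: ['plet', 'eyiiy', 'fjqlnm', 'ywgxfrf', 'rqcwcczz', 'medyjdxne']


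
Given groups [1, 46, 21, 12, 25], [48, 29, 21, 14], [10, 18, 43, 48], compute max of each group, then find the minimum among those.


Find max of each group:
  Group 1: [1, 46, 21, 12, 25] -> max = 46
  Group 2: [48, 29, 21, 14] -> max = 48
  Group 3: [10, 18, 43, 48] -> max = 48
Maxes: [46, 48, 48]
Minimum of maxes = 46
Final answer: 46


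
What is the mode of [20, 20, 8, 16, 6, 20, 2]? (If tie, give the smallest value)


Count the frequency of each value:
  2 appears 1 time(s)
  6 appears 1 time(s)
  8 appears 1 time(s)
  16 appears 1 time(s)
  20 appears 3 time(s)
Maximum frequency is 3.
Only 20 reaches that frequency, so it is the mode.
Final answer: 20


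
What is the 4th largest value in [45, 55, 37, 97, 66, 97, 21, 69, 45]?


Sort descending: [97, 97, 69, 66, 55, 45, 45, 37, 21]
The 4th element (1-indexed) is at index 3.
Value = 66
Final answer: 66


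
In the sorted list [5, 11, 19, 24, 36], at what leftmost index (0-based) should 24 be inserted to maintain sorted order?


List is sorted: [5, 11, 19, 24, 36]
We need the leftmost position where 24 can be inserted, i.e. the first index whose element is >= 24 (or the end of the list if none is).
Binary search with low=0, high=5 (0-based indices):
  low=0, high=5, mid=2: a[2]=19 < 24, so low = 3
  low=3, high=5, mid=4: a[4]=36 >= 24, so high = 4
  low=3, high=4, mid=3: a[3]=24 >= 24, so high = 3
Now low = high = 3, so the insertion index is 3.
Final answer: 3


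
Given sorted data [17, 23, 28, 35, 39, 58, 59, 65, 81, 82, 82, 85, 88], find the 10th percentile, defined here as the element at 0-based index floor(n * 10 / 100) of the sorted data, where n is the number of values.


The dataset has n = 13 elements.
Index = floor(13 * 10 / 100) = floor(130 / 100) = floor(1.3) = 1
Counting from index 0 in the sorted data, the element at index 1 is 23.
Final answer: 23


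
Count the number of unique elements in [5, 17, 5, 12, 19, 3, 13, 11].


List all unique values:
Distinct values: [3, 5, 11, 12, 13, 17, 19]
Count = 7
Final answer: 7


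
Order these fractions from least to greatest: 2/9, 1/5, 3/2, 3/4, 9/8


Convert to decimal for comparison:
  2/9 = 0.2222
  1/5 = 0.2
  3/2 = 1.5
  3/4 = 0.75
  9/8 = 1.125
Decimals in increasing order: 0.2 < 0.2222 < 0.75 < 1.125 < 1.5
Writing each back as its fraction gives the sorted order.
Final answer: 1/5, 2/9, 3/4, 9/8, 3/2


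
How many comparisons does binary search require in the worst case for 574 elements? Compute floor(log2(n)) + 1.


Binary search halves the search space each step.
Maximum comparisons = floor(log2(574)) + 1
log2(574) = 9.1649
floor(log2(574)) = 9, so 9 + 1 = 10
Final answer: 10


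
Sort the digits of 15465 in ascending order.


The number 15465 has digits: 1, 5, 4, 6, 5
Sorted: 1, 4, 5, 5, 6
Joining the sorted digits gives the result.
Final answer: 14556


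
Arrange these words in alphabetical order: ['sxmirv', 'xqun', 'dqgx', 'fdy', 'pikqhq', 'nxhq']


Compare strings character by character (the first differing letter decides):
  'dqgx' < 'fdy' since 'd' < 'f' at position 1
  'fdy' < 'nxhq' since 'f' < 'n' at position 1
  'nxhq' < 'pikqhq' since 'n' < 'p' at position 1
  'pikqhq' < 'sxmirv' since 'p' < 's' at position 1
  'sxmirv' < 'xqun' since 's' < 'x' at position 1
Chaining these comparisons gives the alphabetical order.
Final answer: ['dqgx', 'fdy', 'nxhq', 'pikqhq', 'sxmirv', 'xqun']


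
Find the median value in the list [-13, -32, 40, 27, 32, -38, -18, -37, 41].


First, sort the list: [-38, -37, -32, -18, -13, 27, 32, 40, 41]
The list has 9 elements (odd count).
The middle index is 4 (0-based), and the element there is -13.
Final answer: -13


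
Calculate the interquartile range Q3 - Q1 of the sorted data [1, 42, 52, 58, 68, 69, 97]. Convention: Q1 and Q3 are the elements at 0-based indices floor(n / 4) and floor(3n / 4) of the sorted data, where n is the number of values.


The data has n = 7 elements.
Q1 index = floor(7 / 4) = floor(1.75) = 1; Q3 index = floor(3 * 7 / 4) = floor(5.25) = 5
Q1 = element at index 1 = 42
Q3 = element at index 5 = 69
IQR = 69 - 42 = 27
Final answer: 27


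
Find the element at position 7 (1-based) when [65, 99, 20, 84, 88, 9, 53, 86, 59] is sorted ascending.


Sort ascending: [9, 20, 53, 59, 65, 84, 86, 88, 99]
The 7th element (1-indexed) is at index 6.
Value = 86
Final answer: 86


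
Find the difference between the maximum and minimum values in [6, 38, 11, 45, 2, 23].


Maximum value: 45
Minimum value: 2
Range = 45 - 2 = 43
Final answer: 43


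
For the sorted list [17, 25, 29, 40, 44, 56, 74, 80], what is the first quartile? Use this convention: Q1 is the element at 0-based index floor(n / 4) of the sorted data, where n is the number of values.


The list has n = 8 elements.
Q1 index = floor(8 / 4) = floor(2) = 2
Counting from index 0 in the sorted data, the element at index 2 is 29.
Final answer: 29


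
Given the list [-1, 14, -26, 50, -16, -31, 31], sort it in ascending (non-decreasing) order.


Original list: [-1, 14, -26, 50, -16, -31, 31]
Repeatedly take the smallest remaining element:
  Remaining [-1, 14, -26, 50, -16, -31, 31] -> smallest is -31
  Remaining [-1, 14, -26, 50, -16, 31] -> smallest is -26
  Remaining [-1, 14, 50, -16, 31] -> smallest is -16
  Remaining [-1, 14, 50, 31] -> smallest is -1
  Remaining [14, 50, 31] -> smallest is 14
  Remaining [50, 31] -> smallest is 31
  Remaining [50] -> smallest is 50
Collecting the picks in order gives the sorted list.
Final answer: [-31, -26, -16, -1, 14, 31, 50]


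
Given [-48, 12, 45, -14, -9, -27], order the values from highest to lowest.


Original list: [-48, 12, 45, -14, -9, -27]
Repeatedly take the largest remaining element:
  Remaining [-48, 12, 45, -14, -9, -27] -> largest is 45
  Remaining [-48, 12, -14, -9, -27] -> largest is 12
  Remaining [-48, -14, -9, -27] -> largest is -9
  Remaining [-48, -14, -27] -> largest is -14
  Remaining [-48, -27] -> largest is -27
  Remaining [-48] -> largest is -48
Collecting the picks in order gives the descending list.
Final answer: [45, 12, -9, -14, -27, -48]


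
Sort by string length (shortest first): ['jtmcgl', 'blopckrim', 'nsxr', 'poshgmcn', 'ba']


Compute lengths:
  'jtmcgl' has length 6
  'blopckrim' has length 9
  'nsxr' has length 4
  'poshgmcn' has length 8
  'ba' has length 2
Lengths in increasing order: 2 < 4 < 6 < 8 < 9
Listing the words in that order gives the answer.
Final answer: ['ba', 'nsxr', 'jtmcgl', 'poshgmcn', 'blopckrim']


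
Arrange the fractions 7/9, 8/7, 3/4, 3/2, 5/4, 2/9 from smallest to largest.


Convert to decimal for comparison:
  7/9 = 0.7778
  8/7 = 1.1429
  3/4 = 0.75
  3/2 = 1.5
  5/4 = 1.25
  2/9 = 0.2222
Decimals in increasing order: 0.2222 < 0.75 < 0.7778 < 1.1429 < 1.25 < 1.5
Writing each back as its fraction gives the sorted order.
Final answer: 2/9, 3/4, 7/9, 8/7, 5/4, 3/2


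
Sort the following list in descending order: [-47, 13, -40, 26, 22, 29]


Original list: [-47, 13, -40, 26, 22, 29]
Repeatedly take the largest remaining element:
  Remaining [-47, 13, -40, 26, 22, 29] -> largest is 29
  Remaining [-47, 13, -40, 26, 22] -> largest is 26
  Remaining [-47, 13, -40, 22] -> largest is 22
  Remaining [-47, 13, -40] -> largest is 13
  Remaining [-47, -40] -> largest is -40
  Remaining [-47] -> largest is -47
Collecting the picks in order gives the descending list.
Final answer: [29, 26, 22, 13, -40, -47]


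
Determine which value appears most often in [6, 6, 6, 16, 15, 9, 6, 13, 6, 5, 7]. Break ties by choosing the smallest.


Count the frequency of each value:
  5 appears 1 time(s)
  6 appears 5 time(s)
  7 appears 1 time(s)
  9 appears 1 time(s)
  13 appears 1 time(s)
  15 appears 1 time(s)
  16 appears 1 time(s)
Maximum frequency is 5.
Only 6 reaches that frequency, so it is the mode.
Final answer: 6


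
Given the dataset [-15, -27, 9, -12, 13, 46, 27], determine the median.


First, sort the list: [-27, -15, -12, 9, 13, 27, 46]
The list has 7 elements (odd count).
The middle index is 3 (0-based), and the element there is 9.
Final answer: 9


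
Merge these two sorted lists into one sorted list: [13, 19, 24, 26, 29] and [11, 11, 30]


List A: [13, 19, 24, 26, 29]
List B: [11, 11, 30]
Repeatedly compare the front elements and take the smaller:
  13 vs 11 -> take 11
  13 vs 11 -> take 11
  13 vs 30 -> take 13
  19 vs 30 -> take 19
  24 vs 30 -> take 24
  26 vs 30 -> take 26
  29 vs 30 -> take 29
  A is exhausted; append the rest of B: [30]
Final answer: [11, 11, 13, 19, 24, 26, 29, 30]


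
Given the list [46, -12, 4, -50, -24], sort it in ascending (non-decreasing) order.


Original list: [46, -12, 4, -50, -24]
Repeatedly take the smallest remaining element:
  Remaining [46, -12, 4, -50, -24] -> smallest is -50
  Remaining [46, -12, 4, -24] -> smallest is -24
  Remaining [46, -12, 4] -> smallest is -12
  Remaining [46, 4] -> smallest is 4
  Remaining [46] -> smallest is 46
Collecting the picks in order gives the sorted list.
Final answer: [-50, -24, -12, 4, 46]


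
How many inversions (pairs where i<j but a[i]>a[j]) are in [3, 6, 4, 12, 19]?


For each element, count the later elements that are smaller than it:
  3 (index 0): smaller elements after it = [] -> 0
  6 (index 1): smaller elements after it = [4] -> 1
  4 (index 2): smaller elements after it = [] -> 0
  12 (index 3): smaller elements after it = [] -> 0
Total inversions = 0 + 1 + 0 + 0 = 1
Final answer: 1


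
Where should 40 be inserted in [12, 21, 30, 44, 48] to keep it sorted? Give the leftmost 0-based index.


List is sorted: [12, 21, 30, 44, 48]
We need the leftmost position where 40 can be inserted, i.e. the first index whose element is >= 40 (or the end of the list if none is).
Binary search with low=0, high=5 (0-based indices):
  low=0, high=5, mid=2: a[2]=30 < 40, so low = 3
  low=3, high=5, mid=4: a[4]=48 >= 40, so high = 4
  low=3, high=4, mid=3: a[3]=44 >= 40, so high = 3
Now low = high = 3, so the insertion index is 3.
Final answer: 3


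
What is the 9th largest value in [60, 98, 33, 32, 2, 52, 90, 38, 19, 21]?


Sort descending: [98, 90, 60, 52, 38, 33, 32, 21, 19, 2]
The 9th element (1-indexed) is at index 8.
Value = 19
Final answer: 19


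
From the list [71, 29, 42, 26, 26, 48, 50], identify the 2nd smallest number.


Sort ascending: [26, 26, 29, 42, 48, 50, 71]
The 2nd element (1-indexed) is at index 1.
Value = 26
Final answer: 26


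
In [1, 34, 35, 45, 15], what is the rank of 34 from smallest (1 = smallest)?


Sort ascending: [1, 15, 34, 35, 45]
Find 34 in the sorted list.
34 is at position 3 (1-indexed).
Final answer: 3


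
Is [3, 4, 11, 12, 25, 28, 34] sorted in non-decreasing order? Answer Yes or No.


Check consecutive pairs:
  3 <= 4? True
  4 <= 11? True
  11 <= 12? True
  12 <= 25? True
  25 <= 28? True
  28 <= 34? True
Every consecutive pair is in order, so the list is non-decreasing.
Final answer: Yes


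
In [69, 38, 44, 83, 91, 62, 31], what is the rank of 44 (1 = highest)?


Sort descending: [91, 83, 69, 62, 44, 38, 31]
Find 44 in the sorted list.
44 is at position 5.
Final answer: 5


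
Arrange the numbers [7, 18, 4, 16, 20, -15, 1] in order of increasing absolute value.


Compute absolute values:
  |7| = 7
  |18| = 18
  |4| = 4
  |16| = 16
  |20| = 20
  |-15| = 15
  |1| = 1
Absolute values in increasing order: 1 < 4 < 7 < 15 < 16 < 18 < 20
Listing the original numbers in that order gives the answer.
Final answer: [1, 4, 7, -15, 16, 18, 20]


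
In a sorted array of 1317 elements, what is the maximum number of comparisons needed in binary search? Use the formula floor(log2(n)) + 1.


Binary search halves the search space each step.
Maximum comparisons = floor(log2(1317)) + 1
log2(1317) = 10.363
floor(log2(1317)) = 10, so 10 + 1 = 11
Final answer: 11


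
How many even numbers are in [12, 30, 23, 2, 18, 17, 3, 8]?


Check each element:
  12 is even
  30 is even
  23 is odd
  2 is even
  18 is even
  17 is odd
  3 is odd
  8 is even
Evens: [12, 30, 2, 18, 8]
Count of evens = 5
Final answer: 5


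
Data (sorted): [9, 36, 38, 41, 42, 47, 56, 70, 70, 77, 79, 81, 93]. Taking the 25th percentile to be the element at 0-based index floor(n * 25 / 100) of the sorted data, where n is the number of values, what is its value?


The dataset has n = 13 elements.
Index = floor(13 * 25 / 100) = floor(325 / 100) = floor(3.25) = 3
Counting from index 0 in the sorted data, the element at index 3 is 41.
Final answer: 41


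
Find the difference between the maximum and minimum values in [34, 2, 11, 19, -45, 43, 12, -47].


Maximum value: 43
Minimum value: -47
Range = 43 - (-47) = 90
Final answer: 90


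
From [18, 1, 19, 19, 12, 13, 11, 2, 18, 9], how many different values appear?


List all unique values:
Distinct values: [1, 2, 9, 11, 12, 13, 18, 19]
Count = 8
Final answer: 8


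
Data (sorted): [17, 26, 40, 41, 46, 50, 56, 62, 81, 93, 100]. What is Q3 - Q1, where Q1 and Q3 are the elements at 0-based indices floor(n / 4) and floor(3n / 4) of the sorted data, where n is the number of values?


The data has n = 11 elements.
Q1 index = floor(11 / 4) = floor(2.75) = 2; Q3 index = floor(3 * 11 / 4) = floor(8.25) = 8
Q1 = element at index 2 = 40
Q3 = element at index 8 = 81
IQR = 81 - 40 = 41
Final answer: 41


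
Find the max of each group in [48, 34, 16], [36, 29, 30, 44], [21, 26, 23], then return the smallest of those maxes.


Find max of each group:
  Group 1: [48, 34, 16] -> max = 48
  Group 2: [36, 29, 30, 44] -> max = 44
  Group 3: [21, 26, 23] -> max = 26
Maxes: [48, 44, 26]
Minimum of maxes = 26
Final answer: 26


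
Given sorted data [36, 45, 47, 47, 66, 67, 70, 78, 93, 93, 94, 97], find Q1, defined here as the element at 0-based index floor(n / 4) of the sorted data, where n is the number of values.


The list has n = 12 elements.
Q1 index = floor(12 / 4) = floor(3) = 3
Counting from index 0 in the sorted data, the element at index 3 is 47.
Final answer: 47


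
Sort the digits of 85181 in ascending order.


The number 85181 has digits: 8, 5, 1, 8, 1
Sorted: 1, 1, 5, 8, 8
Joining the sorted digits gives the result.
Final answer: 11588


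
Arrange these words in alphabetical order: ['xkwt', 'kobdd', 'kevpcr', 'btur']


Compare strings character by character (the first differing letter decides):
  'btur' < 'kevpcr' since 'b' < 'k' at position 1
  'kevpcr' < 'kobdd' since 'e' < 'o' at position 2
  'kobdd' < 'xkwt' since 'k' < 'x' at position 1
Chaining these comparisons gives the alphabetical order.
Final answer: ['btur', 'kevpcr', 'kobdd', 'xkwt']


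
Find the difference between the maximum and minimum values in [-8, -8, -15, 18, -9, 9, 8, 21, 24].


Maximum value: 24
Minimum value: -15
Range = 24 - (-15) = 39
Final answer: 39


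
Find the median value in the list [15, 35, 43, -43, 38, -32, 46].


First, sort the list: [-43, -32, 15, 35, 38, 43, 46]
The list has 7 elements (odd count).
The middle index is 3 (0-based), and the element there is 35.
Final answer: 35


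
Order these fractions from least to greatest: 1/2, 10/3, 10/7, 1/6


Convert to decimal for comparison:
  1/2 = 0.5
  10/3 = 3.3333
  10/7 = 1.4286
  1/6 = 0.1667
Decimals in increasing order: 0.1667 < 0.5 < 1.4286 < 3.3333
Writing each back as its fraction gives the sorted order.
Final answer: 1/6, 1/2, 10/7, 10/3


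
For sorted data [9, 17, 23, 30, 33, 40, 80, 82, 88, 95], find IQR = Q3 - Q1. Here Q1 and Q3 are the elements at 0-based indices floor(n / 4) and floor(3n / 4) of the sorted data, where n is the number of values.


The data has n = 10 elements.
Q1 index = floor(10 / 4) = floor(2.5) = 2; Q3 index = floor(3 * 10 / 4) = floor(7.5) = 7
Q1 = element at index 2 = 23
Q3 = element at index 7 = 82
IQR = 82 - 23 = 59
Final answer: 59


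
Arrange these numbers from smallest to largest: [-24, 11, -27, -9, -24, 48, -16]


Original list: [-24, 11, -27, -9, -24, 48, -16]
Repeatedly take the smallest remaining element:
  Remaining [-24, 11, -27, -9, -24, 48, -16] -> smallest is -27
  Remaining [-24, 11, -9, -24, 48, -16] -> smallest is -24
  Remaining [11, -9, -24, 48, -16] -> smallest is -24
  Remaining [11, -9, 48, -16] -> smallest is -16
  Remaining [11, -9, 48] -> smallest is -9
  Remaining [11, 48] -> smallest is 11
  Remaining [48] -> smallest is 48
Collecting the picks in order gives the sorted list.
Final answer: [-27, -24, -24, -16, -9, 11, 48]


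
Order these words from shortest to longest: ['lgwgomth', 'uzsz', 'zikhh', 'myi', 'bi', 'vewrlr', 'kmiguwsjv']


Compute lengths:
  'lgwgomth' has length 8
  'uzsz' has length 4
  'zikhh' has length 5
  'myi' has length 3
  'bi' has length 2
  'vewrlr' has length 6
  'kmiguwsjv' has length 9
Lengths in increasing order: 2 < 3 < 4 < 5 < 6 < 8 < 9
Listing the words in that order gives the answer.
Final answer: ['bi', 'myi', 'uzsz', 'zikhh', 'vewrlr', 'lgwgomth', 'kmiguwsjv']


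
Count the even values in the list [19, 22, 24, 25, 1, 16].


Check each element:
  19 is odd
  22 is even
  24 is even
  25 is odd
  1 is odd
  16 is even
Evens: [22, 24, 16]
Count of evens = 3
Final answer: 3


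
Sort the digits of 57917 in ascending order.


The number 57917 has digits: 5, 7, 9, 1, 7
Sorted: 1, 5, 7, 7, 9
Joining the sorted digits gives the result.
Final answer: 15779


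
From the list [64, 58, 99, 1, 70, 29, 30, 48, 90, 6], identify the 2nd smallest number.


Sort ascending: [1, 6, 29, 30, 48, 58, 64, 70, 90, 99]
The 2nd element (1-indexed) is at index 1.
Value = 6
Final answer: 6


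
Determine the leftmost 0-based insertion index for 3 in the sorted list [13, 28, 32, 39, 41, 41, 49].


List is sorted: [13, 28, 32, 39, 41, 41, 49]
We need the leftmost position where 3 can be inserted, i.e. the first index whose element is >= 3 (or the end of the list if none is).
Binary search with low=0, high=7 (0-based indices):
  low=0, high=7, mid=3: a[3]=39 >= 3, so high = 3
  low=0, high=3, mid=1: a[1]=28 >= 3, so high = 1
  low=0, high=1, mid=0: a[0]=13 >= 3, so high = 0
Now low = high = 0, so the insertion index is 0.
Final answer: 0


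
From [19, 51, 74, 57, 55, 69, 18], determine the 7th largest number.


Sort descending: [74, 69, 57, 55, 51, 19, 18]
The 7th element (1-indexed) is at index 6.
Value = 18
Final answer: 18


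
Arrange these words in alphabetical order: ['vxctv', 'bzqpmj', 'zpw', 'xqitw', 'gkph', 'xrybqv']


Compare strings character by character (the first differing letter decides):
  'bzqpmj' < 'gkph' since 'b' < 'g' at position 1
  'gkph' < 'vxctv' since 'g' < 'v' at position 1
  'vxctv' < 'xqitw' since 'v' < 'x' at position 1
  'xqitw' < 'xrybqv' since 'q' < 'r' at position 2
  'xrybqv' < 'zpw' since 'x' < 'z' at position 1
Chaining these comparisons gives the alphabetical order.
Final answer: ['bzqpmj', 'gkph', 'vxctv', 'xqitw', 'xrybqv', 'zpw']


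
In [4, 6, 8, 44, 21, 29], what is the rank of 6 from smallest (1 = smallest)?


Sort ascending: [4, 6, 8, 21, 29, 44]
Find 6 in the sorted list.
6 is at position 2 (1-indexed).
Final answer: 2


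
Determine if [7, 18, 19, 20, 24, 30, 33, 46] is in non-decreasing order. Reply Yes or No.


Check consecutive pairs:
  7 <= 18? True
  18 <= 19? True
  19 <= 20? True
  20 <= 24? True
  24 <= 30? True
  30 <= 33? True
  33 <= 46? True
Every consecutive pair is in order, so the list is non-decreasing.
Final answer: Yes


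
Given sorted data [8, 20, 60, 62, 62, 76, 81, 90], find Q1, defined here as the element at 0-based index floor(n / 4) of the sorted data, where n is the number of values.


The list has n = 8 elements.
Q1 index = floor(8 / 4) = floor(2) = 2
Counting from index 0 in the sorted data, the element at index 2 is 60.
Final answer: 60


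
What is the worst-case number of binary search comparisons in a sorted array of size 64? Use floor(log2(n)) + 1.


Binary search halves the search space each step.
Maximum comparisons = floor(log2(64)) + 1
log2(64) = 6.0
floor(log2(64)) = 6, so 6 + 1 = 7
Final answer: 7


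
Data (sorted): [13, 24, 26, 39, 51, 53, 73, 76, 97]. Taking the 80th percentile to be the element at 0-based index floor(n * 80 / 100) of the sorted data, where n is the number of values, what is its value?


The dataset has n = 9 elements.
Index = floor(9 * 80 / 100) = floor(720 / 100) = floor(7.2) = 7
Counting from index 0 in the sorted data, the element at index 7 is 76.
Final answer: 76


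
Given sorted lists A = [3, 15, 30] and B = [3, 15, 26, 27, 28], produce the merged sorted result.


List A: [3, 15, 30]
List B: [3, 15, 26, 27, 28]
Repeatedly compare the front elements and take the smaller:
  3 vs 3 -> take 3
  15 vs 3 -> take 3
  15 vs 15 -> take 15
  30 vs 15 -> take 15
  30 vs 26 -> take 26
  30 vs 27 -> take 27
  30 vs 28 -> take 28
  B is exhausted; append the rest of A: [30]
Final answer: [3, 3, 15, 15, 26, 27, 28, 30]


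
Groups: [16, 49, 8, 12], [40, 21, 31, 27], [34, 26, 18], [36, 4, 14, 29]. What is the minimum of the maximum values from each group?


Find max of each group:
  Group 1: [16, 49, 8, 12] -> max = 49
  Group 2: [40, 21, 31, 27] -> max = 40
  Group 3: [34, 26, 18] -> max = 34
  Group 4: [36, 4, 14, 29] -> max = 36
Maxes: [49, 40, 34, 36]
Minimum of maxes = 34
Final answer: 34


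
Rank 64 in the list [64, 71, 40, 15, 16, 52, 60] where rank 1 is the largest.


Sort descending: [71, 64, 60, 52, 40, 16, 15]
Find 64 in the sorted list.
64 is at position 2.
Final answer: 2


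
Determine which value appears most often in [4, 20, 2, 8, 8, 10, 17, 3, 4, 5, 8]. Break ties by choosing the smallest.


Count the frequency of each value:
  2 appears 1 time(s)
  3 appears 1 time(s)
  4 appears 2 time(s)
  5 appears 1 time(s)
  8 appears 3 time(s)
  10 appears 1 time(s)
  17 appears 1 time(s)
  20 appears 1 time(s)
Maximum frequency is 3.
Only 8 reaches that frequency, so it is the mode.
Final answer: 8


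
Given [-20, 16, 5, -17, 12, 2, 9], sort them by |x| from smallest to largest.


Compute absolute values:
  |-20| = 20
  |16| = 16
  |5| = 5
  |-17| = 17
  |12| = 12
  |2| = 2
  |9| = 9
Absolute values in increasing order: 2 < 5 < 9 < 12 < 16 < 17 < 20
Listing the original numbers in that order gives the answer.
Final answer: [2, 5, 9, 12, 16, -17, -20]


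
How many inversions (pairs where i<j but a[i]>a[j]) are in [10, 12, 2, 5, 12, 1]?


For each element, count the later elements that are smaller than it:
  10 (index 0): smaller elements after it = [2, 5, 1] -> 3
  12 (index 1): smaller elements after it = [2, 5, 1] -> 3
  2 (index 2): smaller elements after it = [1] -> 1
  5 (index 3): smaller elements after it = [1] -> 1
  12 (index 4): smaller elements after it = [1] -> 1
Total inversions = 3 + 3 + 1 + 1 + 1 = 9
Final answer: 9


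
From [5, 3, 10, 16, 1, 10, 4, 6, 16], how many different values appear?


List all unique values:
Distinct values: [1, 3, 4, 5, 6, 10, 16]
Count = 7
Final answer: 7


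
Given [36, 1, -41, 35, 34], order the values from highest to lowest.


Original list: [36, 1, -41, 35, 34]
Repeatedly take the largest remaining element:
  Remaining [36, 1, -41, 35, 34] -> largest is 36
  Remaining [1, -41, 35, 34] -> largest is 35
  Remaining [1, -41, 34] -> largest is 34
  Remaining [1, -41] -> largest is 1
  Remaining [-41] -> largest is -41
Collecting the picks in order gives the descending list.
Final answer: [36, 35, 34, 1, -41]


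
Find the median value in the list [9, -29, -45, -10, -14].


First, sort the list: [-45, -29, -14, -10, 9]
The list has 5 elements (odd count).
The middle index is 2 (0-based), and the element there is -14.
Final answer: -14


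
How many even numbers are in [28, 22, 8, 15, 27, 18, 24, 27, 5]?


Check each element:
  28 is even
  22 is even
  8 is even
  15 is odd
  27 is odd
  18 is even
  24 is even
  27 is odd
  5 is odd
Evens: [28, 22, 8, 18, 24]
Count of evens = 5
Final answer: 5


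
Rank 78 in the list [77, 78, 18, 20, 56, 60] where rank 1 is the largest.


Sort descending: [78, 77, 60, 56, 20, 18]
Find 78 in the sorted list.
78 is at position 1.
Final answer: 1


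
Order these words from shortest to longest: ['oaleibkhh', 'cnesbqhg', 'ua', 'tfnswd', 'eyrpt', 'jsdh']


Compute lengths:
  'oaleibkhh' has length 9
  'cnesbqhg' has length 8
  'ua' has length 2
  'tfnswd' has length 6
  'eyrpt' has length 5
  'jsdh' has length 4
Lengths in increasing order: 2 < 4 < 5 < 6 < 8 < 9
Listing the words in that order gives the answer.
Final answer: ['ua', 'jsdh', 'eyrpt', 'tfnswd', 'cnesbqhg', 'oaleibkhh']


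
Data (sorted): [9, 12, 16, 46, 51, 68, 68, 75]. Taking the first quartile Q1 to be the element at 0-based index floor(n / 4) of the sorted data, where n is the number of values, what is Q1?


The list has n = 8 elements.
Q1 index = floor(8 / 4) = floor(2) = 2
Counting from index 0 in the sorted data, the element at index 2 is 16.
Final answer: 16


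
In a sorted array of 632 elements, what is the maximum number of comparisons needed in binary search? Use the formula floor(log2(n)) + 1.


Binary search halves the search space each step.
Maximum comparisons = floor(log2(632)) + 1
log2(632) = 9.3038
floor(log2(632)) = 9, so 9 + 1 = 10
Final answer: 10


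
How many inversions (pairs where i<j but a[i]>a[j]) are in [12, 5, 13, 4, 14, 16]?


For each element, count the later elements that are smaller than it:
  12 (index 0): smaller elements after it = [5, 4] -> 2
  5 (index 1): smaller elements after it = [4] -> 1
  13 (index 2): smaller elements after it = [4] -> 1
  4 (index 3): smaller elements after it = [] -> 0
  14 (index 4): smaller elements after it = [] -> 0
Total inversions = 2 + 1 + 1 + 0 + 0 = 4
Final answer: 4
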